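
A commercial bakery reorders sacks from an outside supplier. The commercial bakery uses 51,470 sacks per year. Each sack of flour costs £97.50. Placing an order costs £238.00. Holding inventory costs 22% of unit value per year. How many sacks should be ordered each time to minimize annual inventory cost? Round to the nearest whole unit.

Q* ≈ 1,069 sacks

Holding cost H = 0.22 × £97.50 = £21.4500 per unit per year.
EOQ = √(2DS / H) = √(2 × 51,470 × 238 / 21.45).
= √(24,499,720 / 21.45) = √1,142,178.0886 ≈ 1068.727.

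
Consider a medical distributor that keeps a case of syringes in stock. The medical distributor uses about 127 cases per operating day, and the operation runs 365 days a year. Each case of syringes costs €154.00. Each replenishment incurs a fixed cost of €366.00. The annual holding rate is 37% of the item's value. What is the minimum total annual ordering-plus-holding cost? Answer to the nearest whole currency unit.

Annual demand D = 127 × 365 = 46,355.
Holding cost H = 0.37 × €154.00 = €56.9800 per unit per year.
Q* = √(2DS/H) = √(2 × 46,355 × 366 / 56.98) ≈ 771.69.
At the optimum the two cost components are equal, so total cost = 2·(Q*/2)H = Q*·H.
Minimum total = √(2DSH) = √(2 × 46,355 × 366 × 56.98) ≈ 43970.870.

TC* ≈ €43,971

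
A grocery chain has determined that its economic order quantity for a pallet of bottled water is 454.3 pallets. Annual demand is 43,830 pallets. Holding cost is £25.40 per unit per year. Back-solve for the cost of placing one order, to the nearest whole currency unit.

The basic EOQ model gives Q* = √(2DS/H); rearrange for the unknown.
From Q* = √(2DS/H): S = Q*²H / (2D) = 454.3² × 25.4 / (2 × 43,830) = 59.8023.

S ≈ £60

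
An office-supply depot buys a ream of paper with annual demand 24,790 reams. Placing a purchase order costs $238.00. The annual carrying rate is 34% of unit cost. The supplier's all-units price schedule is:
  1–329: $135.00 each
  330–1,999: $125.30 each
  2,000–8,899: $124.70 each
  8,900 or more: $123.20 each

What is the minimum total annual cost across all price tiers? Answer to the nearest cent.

TC* ≈ $3,128,608.09

Holding cost per unit per year at price C is H = 0.34·C.
Evaluate total cost at each tier's feasible EOQ or, if the EOQ is below the tier, at the tier's minimum quantity.
Tier 1 ($135.00): EOQ = 507.0 exceeds tier's upper bound 329, so this tier is dominated.
EOQ at $125.30 = 526.3 (feasible in tier 2): TC = 24,790×$125.30 + (24,790/526.3)×238 + (526.3/2)×0.34×$125.30 = $3,128,608.09.
EOQ at $124.70 = 527.6 < 2000, so use break Q=2000: TC = 24,790×$124.70 + (24,790/2000.0)×238 + (2000.0/2)×0.34×$124.70 = $3,136,661.01.
EOQ at $123.20 = 530.8 < 8900, so use break Q=8900: TC = 24,790×$123.20 + (24,790/8900.0)×238 + (8900.0/2)×0.34×$123.20 = $3,241,192.52.
Lowest total cost among the candidates is at Q = 526.3.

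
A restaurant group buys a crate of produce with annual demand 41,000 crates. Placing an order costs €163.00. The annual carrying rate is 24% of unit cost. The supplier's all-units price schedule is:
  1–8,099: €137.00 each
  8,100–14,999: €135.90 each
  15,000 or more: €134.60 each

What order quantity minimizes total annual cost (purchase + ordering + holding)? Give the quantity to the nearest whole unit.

Holding cost per unit per year at price C is H = 0.24·C.
Evaluate total cost at each tier's feasible EOQ or, if the EOQ is below the tier, at the tier's minimum quantity.
EOQ at €137.00 = 637.6 (feasible in tier 1): TC = 41,000×€137.00 + (41,000/637.6)×163 + (637.6/2)×0.24×€137.00 = €5,637,963.64.
EOQ at €135.90 = 640.2 < 8100, so use break Q=8100: TC = 41,000×€135.90 + (41,000/8100.0)×163 + (8100.0/2)×0.24×€135.90 = €5,704,819.86.
EOQ at €134.60 = 643.2 < 15000, so use break Q=15000: TC = 41,000×€134.60 + (41,000/15000.0)×163 + (15000.0/2)×0.24×€134.60 = €5,761,325.53.
Lowest total cost is €5,637,963.64 at Q = 637.6.

Q* ≈ 638 crates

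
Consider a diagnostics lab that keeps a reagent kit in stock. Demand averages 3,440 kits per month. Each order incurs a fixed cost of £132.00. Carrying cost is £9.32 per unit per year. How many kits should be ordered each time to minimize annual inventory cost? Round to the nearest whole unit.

Q* ≈ 1,081 kits

Annual demand D = 3,440 × 12 = 41,280.
EOQ = √(2DS / H) = √(2 × 41,280 × 132 / 9.32).
= √(10,897,920 / 9.32) = √1,169,304.721 ≈ 1081.344.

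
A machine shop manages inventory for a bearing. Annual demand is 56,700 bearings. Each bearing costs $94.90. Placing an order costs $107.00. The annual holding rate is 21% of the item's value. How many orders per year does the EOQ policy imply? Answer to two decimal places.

N ≈ 72.67 orders per year

Holding cost H = 0.21 × $94.90 = $19.9290 per unit per year.
The optimal lot size = √(2DS/H) = √(2 × 56,700 × 107 / 19.929) ≈ 780.29.
Orders per year = D / Q* = 56,700 / 780.29 ≈ 72.665.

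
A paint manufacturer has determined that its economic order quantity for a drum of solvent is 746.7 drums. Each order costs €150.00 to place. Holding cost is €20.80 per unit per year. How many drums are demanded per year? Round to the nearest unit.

Squaring Q* = √(2DS/H) gives Q*² = 2DS/H.
From Q* = √(2DS/H): D = Q*²H / (2S) = 746.7² × 20.8 / (2 × 150) = 38657.555.

D ≈ 38,658 drums per year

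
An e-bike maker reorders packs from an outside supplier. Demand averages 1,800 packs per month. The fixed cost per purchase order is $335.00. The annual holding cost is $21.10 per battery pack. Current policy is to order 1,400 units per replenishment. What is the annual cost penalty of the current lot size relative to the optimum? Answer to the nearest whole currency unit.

Annual demand D = 1,800 × 12 = 21,600.
EOQ = √(2DS/H) = √(2 × 21,600 × 335 / 21.1) ≈ 828.18.
Cost at Q* = (D/Q*)S + (Q*/2)H = √(2DSH) ≈ $17,474.53.
Cost at Q = 1,400: (21,600/1,400)×335 + (1,400/2)×21.1 = $5,168.57 + $14,770.00 = $19,938.57.
Excess = $19,938.57 − $17,474.53 = $2,464.04.

Extra cost ≈ $2,464 per year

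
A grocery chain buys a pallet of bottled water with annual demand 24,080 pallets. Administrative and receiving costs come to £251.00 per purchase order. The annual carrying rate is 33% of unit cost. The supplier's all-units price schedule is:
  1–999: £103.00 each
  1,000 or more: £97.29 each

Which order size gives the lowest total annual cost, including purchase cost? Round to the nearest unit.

Q* ≈ 1,000 pallets

Holding cost per unit per year at price C is H = 0.33·C.
Evaluate total cost at each tier's feasible EOQ or, if the EOQ is below the tier, at the tier's minimum quantity.
EOQ at £103.00 = 596.4 (feasible in tier 1): TC = 24,080×£103.00 + (24,080/596.4)×251 + (596.4/2)×0.33×£103.00 = £2,500,510.09.
EOQ at £97.29 = 613.6 < 1000, so use break Q=1000: TC = 24,080×£97.29 + (24,080/1000.0)×251 + (1000.0/2)×0.33×£97.29 = £2,364,840.13.
Lowest total cost is £2,364,840.13 at Q = 1000.0.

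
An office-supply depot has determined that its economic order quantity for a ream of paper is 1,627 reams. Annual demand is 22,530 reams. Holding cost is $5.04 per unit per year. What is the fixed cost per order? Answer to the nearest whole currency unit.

S ≈ $296

Squaring Q* = √(2DS/H) gives Q*² = 2DS/H.
From Q* = √(2DS/H): S = Q*²H / (2D) = 1,627² × 5.04 / (2 × 22,530) = 296.0837.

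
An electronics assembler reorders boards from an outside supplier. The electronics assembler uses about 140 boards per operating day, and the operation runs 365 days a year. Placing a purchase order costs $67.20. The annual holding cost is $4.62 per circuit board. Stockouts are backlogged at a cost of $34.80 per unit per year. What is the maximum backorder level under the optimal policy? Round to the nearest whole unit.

Annual demand D = 140 × 365 = 51,100.
With planned backorders, Q* = √(2DS/H) · √((H+B)/B).
√(2DS/H) = √(2 × 51,100 × 67.2 / 4.62) = 1219.240.
√((H+B)/B) = √((4.62+34.8)/34.8) = 1.0643.
Q* ≈ 1297.651.
S* = Q* · H/(H+B) = 1297.651 × 4.62/39.42 ≈ 152.084.

S* ≈ 152 boards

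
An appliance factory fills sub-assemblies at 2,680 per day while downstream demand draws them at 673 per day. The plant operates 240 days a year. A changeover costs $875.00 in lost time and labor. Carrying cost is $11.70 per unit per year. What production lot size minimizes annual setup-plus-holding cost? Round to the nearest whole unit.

Annual demand D = 673 × 240 = 161,520.
Production build-up factor (1 − d/p) = 1 − 673/2,680 = 0.7489.
Q* = √(2DS / (H(1 − d/p))) = √(2 × 161,520 × 875 / (11.7 × 0.7489)).
= √(282,660,000 / 8.7619) ≈ 5679.799.

Q* ≈ 5,680 sub-assemblies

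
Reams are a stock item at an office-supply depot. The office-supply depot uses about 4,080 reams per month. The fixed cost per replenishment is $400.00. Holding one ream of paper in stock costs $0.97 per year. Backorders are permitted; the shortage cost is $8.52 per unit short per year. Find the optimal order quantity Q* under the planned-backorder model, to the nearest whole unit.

Q* ≈ 6,706 reams

Annual demand D = 4,080 × 12 = 48,960.
With planned backorders, Q* = √(2DS/H) · √((H+B)/B).
√(2DS/H) = √(2 × 48,960 × 400 / 0.97) = 6354.477.
√((H+B)/B) = √((0.97+8.52)/8.52) = 1.0554.
Q* ≈ 6706.457.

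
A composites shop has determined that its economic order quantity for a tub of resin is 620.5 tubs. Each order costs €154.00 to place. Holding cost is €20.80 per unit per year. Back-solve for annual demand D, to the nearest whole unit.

The basic EOQ model gives Q* = √(2DS/H); rearrange for the unknown.
From Q* = √(2DS/H): D = Q*²H / (2S) = 620.5² × 20.8 / (2 × 154) = 26001.368.

D ≈ 26,001 tubs per year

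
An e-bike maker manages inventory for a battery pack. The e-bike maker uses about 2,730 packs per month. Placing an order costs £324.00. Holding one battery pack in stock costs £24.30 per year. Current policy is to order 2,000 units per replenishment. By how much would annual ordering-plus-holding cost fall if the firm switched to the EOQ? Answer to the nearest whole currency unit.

Extra cost ≈ £6,895 per year

Annual demand D = 2,730 × 12 = 32,760.
EOQ = √(2DS/H) = √(2 × 32,760 × 324 / 24.3) ≈ 934.67.
Cost at Q* = (D/Q*)S + (Q*/2)H = √(2DSH) ≈ £22,712.38.
Cost at Q = 2,000: (32,760/2,000)×324 + (2,000/2)×24.3 = £5,307.12 + £24,300.00 = £29,607.12.
Excess = £29,607.12 − £22,712.38 = £6,894.74.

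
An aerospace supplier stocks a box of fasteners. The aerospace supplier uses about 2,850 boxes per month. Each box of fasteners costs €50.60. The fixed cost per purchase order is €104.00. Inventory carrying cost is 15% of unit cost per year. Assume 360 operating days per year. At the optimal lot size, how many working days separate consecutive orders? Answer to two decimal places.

Annual demand D = 2,850 × 12 = 34,200.
Holding cost H = 0.15 × €50.60 = €7.5900 per unit per year.
Q* = √(2DS/H) = √(2 × 34,200 × 104 / 7.59) ≈ 968.11.
Cycle time = Q*/D × 360 = 968.11 / 34,200 × 360 ≈ 10.191 days.

T ≈ 10.19 days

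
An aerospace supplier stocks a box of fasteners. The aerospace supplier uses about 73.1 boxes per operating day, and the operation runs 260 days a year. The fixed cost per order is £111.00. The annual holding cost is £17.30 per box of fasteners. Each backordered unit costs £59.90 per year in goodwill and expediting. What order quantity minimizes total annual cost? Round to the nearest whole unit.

Q* ≈ 561 boxes

Annual demand D = 73.1 × 260 = 19,006.
With planned backorders, Q* = √(2DS/H) · √((H+B)/B).
√(2DS/H) = √(2 × 19,006 × 111 / 17.3) = 493.854.
√((H+B)/B) = √((17.3+59.9)/59.9) = 1.1353.
Q* ≈ 560.653.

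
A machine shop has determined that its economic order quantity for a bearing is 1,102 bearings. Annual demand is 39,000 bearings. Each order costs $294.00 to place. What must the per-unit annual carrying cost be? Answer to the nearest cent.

Invert the EOQ relation Q*² = 2DS/H.
From Q* = √(2DS/H): H = 2DS / Q*² = 2 × 39,000 × 294 / 1,102² = 18.8833.

H ≈ $18.88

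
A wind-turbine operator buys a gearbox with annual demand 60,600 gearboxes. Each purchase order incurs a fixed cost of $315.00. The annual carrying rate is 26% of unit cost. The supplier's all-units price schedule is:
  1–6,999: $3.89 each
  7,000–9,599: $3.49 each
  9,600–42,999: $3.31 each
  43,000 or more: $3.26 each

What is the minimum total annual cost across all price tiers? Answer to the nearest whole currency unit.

TC* ≈ $206,705

Holding cost per unit per year at price C is H = 0.26·C.
For each price level, check whether its EOQ is feasible; otherwise the best quantity at that price is the breakpoint.
EOQ at $3.89 = 6143.9 (feasible in tier 1): TC = 60,600×$3.89 + (60,600/6143.9)×315 + (6143.9/2)×0.26×$3.89 = $241,947.95.
EOQ at $3.49 = 6486.5 < 7000, so use break Q=7000: TC = 60,600×$3.49 + (60,600/7000.0)×315 + (7000.0/2)×0.26×$3.49 = $217,396.90.
EOQ at $3.31 = 6660.5 < 9600, so use break Q=9600: TC = 60,600×$3.31 + (60,600/9600.0)×315 + (9600.0/2)×0.26×$3.31 = $206,705.32.
EOQ at $3.26 = 6711.4 < 43000, so use break Q=43000: TC = 60,600×$3.26 + (60,600/43000.0)×315 + (43000.0/2)×0.26×$3.26 = $216,223.33.
Lowest total cost among the candidates is at Q = 9600.0.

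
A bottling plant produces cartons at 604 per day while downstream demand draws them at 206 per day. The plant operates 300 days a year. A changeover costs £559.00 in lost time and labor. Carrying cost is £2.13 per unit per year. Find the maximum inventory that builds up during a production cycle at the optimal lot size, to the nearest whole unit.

I_max ≈ 4,623 cartons

Annual demand D = 206 × 300 = 61,800.
Production build-up factor (1 − d/p) = 1 − 206/604 = 0.6589.
Q* = √(2DS / (H(1 − d/p))) = √(2 × 61,800 × 559 / (2.13 × 0.6589)).
= √(69,092,400 / 1.4035) ≈ 7016.205.
Maximum inventory = Q*(1 − d/p) = 7016.205 × 0.6589 ≈ 4623.261.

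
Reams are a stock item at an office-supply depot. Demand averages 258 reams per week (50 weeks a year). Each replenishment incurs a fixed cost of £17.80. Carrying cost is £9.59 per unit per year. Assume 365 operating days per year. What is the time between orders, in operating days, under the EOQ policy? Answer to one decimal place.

T ≈ 6.2 days

Annual demand D = 258 × 50 = 12,900.
The optimal lot size = √(2DS/H) = √(2 × 12,900 × 17.8 / 9.59) ≈ 218.83.
Cycle time = Q*/D × 365 = 218.83 / 12,900 × 365 ≈ 6.192 days.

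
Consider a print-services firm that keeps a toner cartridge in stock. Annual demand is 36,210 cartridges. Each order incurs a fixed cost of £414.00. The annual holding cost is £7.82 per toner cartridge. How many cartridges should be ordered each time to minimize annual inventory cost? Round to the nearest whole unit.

Q* ≈ 1,958 cartridges

EOQ = √(2DS / H) = √(2 × 36,210 × 414 / 7.82).
= √(29,981,880 / 7.82) = √3,834,000 ≈ 1958.060.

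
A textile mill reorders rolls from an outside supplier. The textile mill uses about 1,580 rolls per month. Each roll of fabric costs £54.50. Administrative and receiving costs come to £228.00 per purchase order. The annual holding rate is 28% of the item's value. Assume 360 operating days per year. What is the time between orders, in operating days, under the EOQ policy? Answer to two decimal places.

T ≈ 14.29 days

Annual demand D = 1,580 × 12 = 18,960.
Holding cost H = 0.28 × £54.50 = £15.2600 per unit per year.
The optimal lot size = √(2DS/H) = √(2 × 18,960 × 228 / 15.26) ≈ 752.70.
Cycle time = Q*/D × 360 = 752.70 / 18,960 × 360 ≈ 14.292 days.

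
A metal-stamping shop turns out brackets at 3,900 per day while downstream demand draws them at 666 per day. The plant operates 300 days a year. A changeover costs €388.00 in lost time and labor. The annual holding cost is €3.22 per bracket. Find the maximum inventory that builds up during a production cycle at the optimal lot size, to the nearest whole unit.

I_max ≈ 6,319 brackets

Annual demand D = 666 × 300 = 199,800.
Production build-up factor (1 − d/p) = 1 − 666/3,900 = 0.8292.
Q* = √(2DS / (H(1 − d/p))) = √(2 × 199,800 × 388 / (3.22 × 0.8292)).
= √(155,044,800 / 2.6701) ≈ 7620.140.
Maximum inventory = Q*(1 − d/p) = 7620.140 × 0.8292 ≈ 6318.855.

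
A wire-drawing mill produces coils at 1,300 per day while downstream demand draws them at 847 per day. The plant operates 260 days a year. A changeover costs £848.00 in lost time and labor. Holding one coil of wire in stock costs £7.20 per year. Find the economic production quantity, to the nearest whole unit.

Annual demand D = 847 × 260 = 220,220.
Production build-up factor (1 − d/p) = 1 − 847/1,300 = 0.3485.
Q* = √(2DS / (H(1 − d/p))) = √(2 × 220,220 × 848 / (7.2 × 0.3485)).
= √(373,493,120 / 2.5089) ≈ 12201.062.

Q* ≈ 12,201 coils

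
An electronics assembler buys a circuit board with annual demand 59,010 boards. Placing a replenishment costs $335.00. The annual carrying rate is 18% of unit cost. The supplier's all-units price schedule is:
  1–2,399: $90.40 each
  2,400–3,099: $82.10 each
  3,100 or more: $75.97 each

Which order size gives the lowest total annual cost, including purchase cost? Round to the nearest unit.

Q* ≈ 3,100 boards

Holding cost per unit per year at price C is H = 0.18·C.
Evaluate total cost at each tier's feasible EOQ or, if the EOQ is below the tier, at the tier's minimum quantity.
EOQ at $90.40 = 1558.8 (feasible in tier 1): TC = 59,010×$90.40 + (59,010/1558.8)×335 + (1558.8/2)×0.18×$90.40 = $5,359,868.17.
EOQ at $82.10 = 1635.7 < 2400, so use break Q=2400: TC = 59,010×$82.10 + (59,010/2400.0)×335 + (2400.0/2)×0.18×$82.10 = $4,870,691.41.
EOQ at $75.97 = 1700.4 < 3100, so use break Q=3100: TC = 59,010×$75.97 + (59,010/3100.0)×335 + (3100.0/2)×0.18×$75.97 = $4,510,562.22.
Lowest total cost is $4,510,562.22 at Q = 3100.0.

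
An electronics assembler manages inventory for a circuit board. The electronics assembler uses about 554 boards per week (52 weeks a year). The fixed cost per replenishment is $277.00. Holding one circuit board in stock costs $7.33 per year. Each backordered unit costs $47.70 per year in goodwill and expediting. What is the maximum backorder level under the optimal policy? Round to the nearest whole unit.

Annual demand D = 554 × 52 = 28,808.
With planned backorders, Q* = √(2DS/H) · √((H+B)/B).
√(2DS/H) = √(2 × 28,808 × 277 / 7.33) = 1475.569.
√((H+B)/B) = √((7.33+47.7)/47.7) = 1.0741.
Q* ≈ 1584.893.
S* = Q* · H/(H+B) = 1584.893 × 7.33/55.03 ≈ 211.108.

S* ≈ 211 boards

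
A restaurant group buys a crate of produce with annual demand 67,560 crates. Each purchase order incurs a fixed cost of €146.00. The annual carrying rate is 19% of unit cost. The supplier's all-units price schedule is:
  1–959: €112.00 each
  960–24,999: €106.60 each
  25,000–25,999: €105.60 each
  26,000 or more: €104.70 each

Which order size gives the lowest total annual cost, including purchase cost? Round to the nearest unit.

Q* ≈ 987 crates

Holding cost per unit per year at price C is H = 0.19·C.
For each price level, check whether its EOQ is feasible; otherwise the best quantity at that price is the breakpoint.
Tier 1 (€112.00): EOQ = 962.8 exceeds tier's upper bound 959, so this tier is dominated.
EOQ at €106.60 = 986.9 (feasible in tier 2): TC = 67,560×€106.60 + (67,560/986.9)×146 + (986.9/2)×0.19×€106.60 = €7,221,885.03.
EOQ at €105.60 = 991.6 < 25000, so use break Q=25000: TC = 67,560×€105.60 + (67,560/25000.0)×146 + (25000.0/2)×0.19×€105.60 = €7,385,530.55.
EOQ at €104.70 = 995.8 < 26000, so use break Q=26000: TC = 67,560×€104.70 + (67,560/26000.0)×146 + (26000.0/2)×0.19×€104.70 = €7,332,520.38.
Lowest total cost is €7,221,885.03 at Q = 986.9.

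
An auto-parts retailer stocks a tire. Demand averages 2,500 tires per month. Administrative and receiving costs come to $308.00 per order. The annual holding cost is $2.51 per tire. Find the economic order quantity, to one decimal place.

Annual demand D = 2,500 × 12 = 30,000.
EOQ = √(2DS / H) = √(2 × 30,000 × 308 / 2.51).
= √(18,480,000 / 2.51) = √7,362,549.8008 ≈ 2713.402.

Q* ≈ 2,713.4 tires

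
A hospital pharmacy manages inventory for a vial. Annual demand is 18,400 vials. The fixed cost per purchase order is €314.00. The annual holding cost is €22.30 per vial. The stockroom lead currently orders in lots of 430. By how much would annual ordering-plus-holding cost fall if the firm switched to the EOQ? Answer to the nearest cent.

EOQ = √(2DS/H) = √(2 × 18,400 × 314 / 22.3) ≈ 719.84.
Cost at Q* = (D/Q*)S + (Q*/2)H = √(2DSH) ≈ €16,052.44.
Cost at Q = 430: (18,400/430)×314 + (430/2)×22.3 = €13,436.28 + €4,794.50 = €18,230.78.
Excess = €18,230.78 − €16,052.44 = €2,178.34.

Extra cost ≈ €2,178.34 per year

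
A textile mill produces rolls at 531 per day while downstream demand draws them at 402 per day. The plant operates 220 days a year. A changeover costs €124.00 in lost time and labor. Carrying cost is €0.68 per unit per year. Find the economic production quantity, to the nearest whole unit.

Q* ≈ 11,523 rolls

Annual demand D = 402 × 220 = 88,440.
Production build-up factor (1 − d/p) = 1 − 402/531 = 0.2429.
Q* = √(2DS / (H(1 − d/p))) = √(2 × 88,440 × 124 / (0.68 × 0.2429)).
= √(21,933,120 / 0.1652) ≈ 11522.538.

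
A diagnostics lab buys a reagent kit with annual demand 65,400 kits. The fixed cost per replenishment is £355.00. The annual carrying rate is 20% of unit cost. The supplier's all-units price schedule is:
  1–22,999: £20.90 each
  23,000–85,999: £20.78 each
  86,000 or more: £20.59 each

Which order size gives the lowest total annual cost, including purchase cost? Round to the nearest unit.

Holding cost per unit per year at price C is H = 0.20·C.
Candidates are each tier's EOQ (if it falls in that tier) and each price-break quantity.
EOQ at £20.90 = 3333.0 (feasible in tier 1): TC = 65,400×£20.90 + (65,400/3333.0)×355 + (3333.0/2)×0.20×£20.90 = £1,380,791.77.
EOQ at £20.78 = 3342.6 < 23000, so use break Q=23000: TC = 65,400×£20.78 + (65,400/23000.0)×355 + (23000.0/2)×0.20×£20.78 = £1,407,815.43.
EOQ at £20.59 = 3358.0 < 86000, so use break Q=86000: TC = 65,400×£20.59 + (65,400/86000.0)×355 + (86000.0/2)×0.20×£20.59 = £1,523,929.97.
Lowest total cost is £1,380,791.77 at Q = 3333.0.

Q* ≈ 3,333 kits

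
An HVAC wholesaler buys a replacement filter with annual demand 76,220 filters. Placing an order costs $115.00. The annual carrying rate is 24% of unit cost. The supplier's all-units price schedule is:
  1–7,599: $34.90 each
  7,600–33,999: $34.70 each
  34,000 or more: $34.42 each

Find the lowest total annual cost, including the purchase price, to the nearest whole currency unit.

Holding cost per unit per year at price C is H = 0.24·C.
Evaluate total cost at each tier's feasible EOQ or, if the EOQ is below the tier, at the tier's minimum quantity.
EOQ at $34.90 = 1446.7 (feasible in tier 1): TC = 76,220×$34.90 + (76,220/1446.7)×115 + (1446.7/2)×0.24×$34.90 = $2,672,195.60.
EOQ at $34.70 = 1450.9 < 7600, so use break Q=7600: TC = 76,220×$34.70 + (76,220/7600.0)×115 + (7600.0/2)×0.24×$34.70 = $2,677,633.73.
EOQ at $34.42 = 1456.8 < 34000, so use break Q=34000: TC = 76,220×$34.42 + (76,220/34000.0)×115 + (34000.0/2)×0.24×$34.42 = $2,764,183.80.
Lowest total cost among the candidates is at Q = 1446.7.

TC* ≈ $2,672,196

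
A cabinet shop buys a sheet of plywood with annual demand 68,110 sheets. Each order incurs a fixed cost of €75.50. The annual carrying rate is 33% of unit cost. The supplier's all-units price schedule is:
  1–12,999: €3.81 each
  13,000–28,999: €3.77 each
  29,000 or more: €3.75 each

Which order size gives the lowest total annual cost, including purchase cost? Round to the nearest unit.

Q* ≈ 2,860 sheets

Holding cost per unit per year at price C is H = 0.33·C.
Candidates are each tier's EOQ (if it falls in that tier) and each price-break quantity.
EOQ at €3.81 = 2860.1 (feasible in tier 1): TC = 68,110×€3.81 + (68,110/2860.1)×75.5 + (2860.1/2)×0.33×€3.81 = €263,095.05.
EOQ at €3.77 = 2875.2 < 13000, so use break Q=13000: TC = 68,110×€3.77 + (68,110/13000.0)×75.5 + (13000.0/2)×0.33×€3.77 = €265,256.91.
EOQ at €3.75 = 2882.8 < 29000, so use break Q=29000: TC = 68,110×€3.75 + (68,110/29000.0)×75.5 + (29000.0/2)×0.33×€3.75 = €273,533.57.
Lowest total cost is €263,095.05 at Q = 2860.1.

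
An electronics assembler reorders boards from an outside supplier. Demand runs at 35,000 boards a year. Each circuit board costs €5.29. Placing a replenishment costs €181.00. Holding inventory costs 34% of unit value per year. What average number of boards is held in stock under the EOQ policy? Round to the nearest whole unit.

Holding cost H = 0.34 × €5.29 = €1.7986 per unit per year.
The optimal lot size = √(2DS/H) = √(2 × 35,000 × 181 / 1.7986) ≈ 2654.12.
Average inventory = Q*/2 ≈ 2654.12 / 2 = 1327.061.

Average inventory ≈ 1,327 boards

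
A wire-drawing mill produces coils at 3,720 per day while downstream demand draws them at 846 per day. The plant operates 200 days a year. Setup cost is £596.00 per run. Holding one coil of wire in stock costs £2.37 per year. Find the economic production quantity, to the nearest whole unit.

Q* ≈ 10,495 coils

Annual demand D = 846 × 200 = 169,200.
Production build-up factor (1 − d/p) = 1 − 846/3,720 = 0.7726.
Q* = √(2DS / (H(1 − d/p))) = √(2 × 169,200 × 596 / (2.37 × 0.7726)).
= √(201,686,400 / 1.831) ≈ 10495.236.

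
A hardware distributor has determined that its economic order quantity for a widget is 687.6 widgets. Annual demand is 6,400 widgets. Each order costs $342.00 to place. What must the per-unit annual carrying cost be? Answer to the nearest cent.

H ≈ $9.26

Invert the EOQ relation Q*² = 2DS/H.
From Q* = √(2DS/H): H = 2DS / Q*² = 2 × 6,400 × 342 / 687.6² = 9.2590.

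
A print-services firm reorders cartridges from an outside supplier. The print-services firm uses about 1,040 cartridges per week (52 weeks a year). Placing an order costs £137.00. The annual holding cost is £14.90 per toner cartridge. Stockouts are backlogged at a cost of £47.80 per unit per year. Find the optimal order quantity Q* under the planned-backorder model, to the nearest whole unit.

Annual demand D = 1,040 × 52 = 54,080.
With planned backorders, Q* = √(2DS/H) · √((H+B)/B).
√(2DS/H) = √(2 × 54,080 × 137 / 14.9) = 997.242.
√((H+B)/B) = √((14.9+47.8)/47.8) = 1.1453.
Q* ≈ 1142.143.

Q* ≈ 1,142 cartridges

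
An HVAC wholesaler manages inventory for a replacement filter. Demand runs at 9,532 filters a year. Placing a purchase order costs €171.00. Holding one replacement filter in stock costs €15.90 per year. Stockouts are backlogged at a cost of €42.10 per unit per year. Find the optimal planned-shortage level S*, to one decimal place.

S* ≈ 145.7 filters

With planned backorders, Q* = √(2DS/H) · √((H+B)/B).
√(2DS/H) = √(2 × 9,532 × 171 / 15.9) = 452.800.
√((H+B)/B) = √((15.9+42.1)/42.1) = 1.1737.
Q* ≈ 531.471.
S* = Q* · H/(H+B) = 531.471 × 15.9/58 ≈ 145.696.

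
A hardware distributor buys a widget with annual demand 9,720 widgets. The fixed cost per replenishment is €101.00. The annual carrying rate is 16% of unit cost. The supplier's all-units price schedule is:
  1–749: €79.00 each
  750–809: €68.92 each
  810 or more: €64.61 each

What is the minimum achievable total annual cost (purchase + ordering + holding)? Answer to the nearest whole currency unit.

Holding cost per unit per year at price C is H = 0.16·C.
Evaluate total cost at each tier's feasible EOQ or, if the EOQ is below the tier, at the tier's minimum quantity.
EOQ at €79.00 = 394.1 (feasible in tier 1): TC = 9,720×€79.00 + (9,720/394.1)×101 + (394.1/2)×0.16×€79.00 = €772,861.75.
EOQ at €68.92 = 422.0 < 750, so use break Q=750: TC = 9,720×€68.92 + (9,720/750.0)×101 + (750.0/2)×0.16×€68.92 = €675,346.56.
EOQ at €64.61 = 435.8 < 810, so use break Q=810: TC = 9,720×€64.61 + (9,720/810.0)×101 + (810.0/2)×0.16×€64.61 = €633,407.93.
Lowest total cost among the candidates is at Q = 810.0.

TC* ≈ €633,408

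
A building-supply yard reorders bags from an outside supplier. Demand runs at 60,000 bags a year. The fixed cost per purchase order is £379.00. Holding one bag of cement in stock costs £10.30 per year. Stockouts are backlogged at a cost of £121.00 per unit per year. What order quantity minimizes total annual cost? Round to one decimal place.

With planned backorders, Q* = √(2DS/H) · √((H+B)/B).
√(2DS/H) = √(2 × 60,000 × 379 / 10.3) = 2101.317.
√((H+B)/B) = √((10.3+121)/121) = 1.0417.
Q* ≈ 2188.927.

Q* ≈ 2,188.9 bags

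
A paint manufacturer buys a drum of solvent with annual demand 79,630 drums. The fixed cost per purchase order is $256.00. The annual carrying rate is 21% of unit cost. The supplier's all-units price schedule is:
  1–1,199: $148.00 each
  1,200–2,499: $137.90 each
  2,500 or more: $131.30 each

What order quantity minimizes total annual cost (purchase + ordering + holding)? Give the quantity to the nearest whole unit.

Q* ≈ 2,500 drums

Holding cost per unit per year at price C is H = 0.21·C.
Evaluate total cost at each tier's feasible EOQ or, if the EOQ is below the tier, at the tier's minimum quantity.
EOQ at $148.00 = 1145.3 (feasible in tier 1): TC = 79,630×$148.00 + (79,630/1145.3)×256 + (1145.3/2)×0.21×$148.00 = $11,820,837.04.
EOQ at $137.90 = 1186.5 < 1200, so use break Q=1200: TC = 79,630×$137.90 + (79,630/1200.0)×256 + (1200.0/2)×0.21×$137.90 = $11,015,340.13.
EOQ at $131.30 = 1216.0 < 2500, so use break Q=2500: TC = 79,630×$131.30 + (79,630/2500.0)×256 + (2500.0/2)×0.21×$131.30 = $10,498,039.36.
Lowest total cost is $10,498,039.36 at Q = 2500.0.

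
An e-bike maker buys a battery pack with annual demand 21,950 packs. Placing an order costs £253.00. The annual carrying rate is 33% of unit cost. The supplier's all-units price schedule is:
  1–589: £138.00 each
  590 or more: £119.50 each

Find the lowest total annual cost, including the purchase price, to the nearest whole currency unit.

TC* ≈ £2,644,071

Holding cost per unit per year at price C is H = 0.33·C.
For each price level, check whether its EOQ is feasible; otherwise the best quantity at that price is the breakpoint.
EOQ at £138.00 = 493.9 (feasible in tier 1): TC = 21,950×£138.00 + (21,950/493.9)×253 + (493.9/2)×0.33×£138.00 = £3,051,589.98.
EOQ at £119.50 = 530.7 < 590, so use break Q=590: TC = 21,950×£119.50 + (21,950/590.0)×253 + (590.0/2)×0.33×£119.50 = £2,644,070.78.
Lowest total cost among the candidates is at Q = 590.0.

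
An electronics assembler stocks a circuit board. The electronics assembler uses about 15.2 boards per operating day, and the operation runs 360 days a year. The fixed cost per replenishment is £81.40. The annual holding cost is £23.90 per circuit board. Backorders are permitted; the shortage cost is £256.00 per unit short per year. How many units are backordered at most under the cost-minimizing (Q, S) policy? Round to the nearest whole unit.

Annual demand D = 15.2 × 360 = 5,472.
With planned backorders, Q* = √(2DS/H) · √((H+B)/B).
√(2DS/H) = √(2 × 5,472 × 81.4 / 23.9) = 193.064.
√((H+B)/B) = √((23.9+256)/256) = 1.0456.
Q* ≈ 201.875.
S* = Q* · H/(H+B) = 201.875 × 23.9/279.9 ≈ 17.238.

S* ≈ 17 boards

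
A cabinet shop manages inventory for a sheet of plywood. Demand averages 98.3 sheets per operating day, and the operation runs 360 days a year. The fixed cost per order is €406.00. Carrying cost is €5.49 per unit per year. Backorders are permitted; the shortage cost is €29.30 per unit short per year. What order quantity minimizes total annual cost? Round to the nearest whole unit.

Q* ≈ 2,493 sheets

Annual demand D = 98.3 × 360 = 35,388.
With planned backorders, Q* = √(2DS/H) · √((H+B)/B).
√(2DS/H) = √(2 × 35,388 × 406 / 5.49) = 2287.809.
√((H+B)/B) = √((5.49+29.3)/29.3) = 1.0897.
Q* ≈ 2492.948.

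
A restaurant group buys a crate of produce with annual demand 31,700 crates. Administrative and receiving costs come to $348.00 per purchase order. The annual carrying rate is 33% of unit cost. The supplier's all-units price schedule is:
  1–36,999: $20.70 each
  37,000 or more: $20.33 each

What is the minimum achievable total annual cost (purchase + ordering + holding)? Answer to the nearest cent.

Holding cost per unit per year at price C is H = 0.33·C.
Candidates are each tier's EOQ (if it falls in that tier) and each price-break quantity.
EOQ at $20.70 = 1797.2 (feasible in tier 1): TC = 31,700×$20.70 + (31,700/1797.2)×348 + (1797.2/2)×0.33×$20.70 = $668,466.55.
EOQ at $20.33 = 1813.5 < 37000, so use break Q=37000: TC = 31,700×$20.33 + (31,700/37000.0)×348 + (37000.0/2)×0.33×$20.33 = $768,873.80.
Lowest total cost among the candidates is at Q = 1797.2.

TC* ≈ $668,466.55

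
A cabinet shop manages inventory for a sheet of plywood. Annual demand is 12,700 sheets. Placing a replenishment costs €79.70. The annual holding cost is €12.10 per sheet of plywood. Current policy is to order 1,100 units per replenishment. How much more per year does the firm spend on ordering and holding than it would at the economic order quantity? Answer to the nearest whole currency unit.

Extra cost ≈ €2,626 per year

EOQ = √(2DS/H) = √(2 × 12,700 × 79.7 / 12.1) ≈ 409.03.
Cost at Q* = (D/Q*)S + (Q*/2)H = √(2DSH) ≈ €4,949.24.
Cost at Q = 1,100: (12,700/1,100)×79.7 + (1,100/2)×12.1 = €920.17 + €6,655.00 = €7,575.17.
Excess = €7,575.17 − €4,949.24 = €2,625.93.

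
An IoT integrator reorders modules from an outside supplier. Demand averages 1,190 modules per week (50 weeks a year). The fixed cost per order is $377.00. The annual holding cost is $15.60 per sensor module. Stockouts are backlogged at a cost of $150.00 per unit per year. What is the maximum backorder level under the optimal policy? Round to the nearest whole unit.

Annual demand D = 1,190 × 50 = 59,500.
With planned backorders, Q* = √(2DS/H) · √((H+B)/B).
√(2DS/H) = √(2 × 59,500 × 377 / 15.6) = 1695.828.
√((H+B)/B) = √((15.6+150)/150) = 1.0507.
Q* ≈ 1781.831.
S* = Q* · H/(H+B) = 1781.831 × 15.6/165.6 ≈ 167.854.

S* ≈ 168 modules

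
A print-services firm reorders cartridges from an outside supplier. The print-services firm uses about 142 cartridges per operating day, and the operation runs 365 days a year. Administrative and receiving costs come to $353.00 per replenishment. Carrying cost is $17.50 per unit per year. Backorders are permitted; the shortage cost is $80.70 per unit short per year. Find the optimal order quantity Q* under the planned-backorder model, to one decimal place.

Q* ≈ 1,595.1 cartridges

Annual demand D = 142 × 365 = 51,830.
With planned backorders, Q* = √(2DS/H) · √((H+B)/B).
√(2DS/H) = √(2 × 51,830 × 353 / 17.5) = 1446.019.
√((H+B)/B) = √((17.5+80.7)/80.7) = 1.1031.
Q* ≈ 1595.118.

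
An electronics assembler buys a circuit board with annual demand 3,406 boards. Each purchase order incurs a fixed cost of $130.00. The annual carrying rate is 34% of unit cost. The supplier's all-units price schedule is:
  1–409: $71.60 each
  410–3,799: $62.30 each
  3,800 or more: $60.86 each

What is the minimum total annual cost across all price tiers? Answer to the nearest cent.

TC* ≈ $217,616.06

Holding cost per unit per year at price C is H = 0.34·C.
Evaluate total cost at each tier's feasible EOQ or, if the EOQ is below the tier, at the tier's minimum quantity.
EOQ at $71.60 = 190.7 (feasible in tier 1): TC = 3,406×$71.60 + (3,406/190.7)×130 + (190.7/2)×0.34×$71.60 = $248,512.67.
EOQ at $62.30 = 204.5 < 410, so use break Q=410: TC = 3,406×$62.30 + (3,406/410.0)×130 + (410.0/2)×0.34×$62.30 = $217,616.06.
EOQ at $60.86 = 206.9 < 3800, so use break Q=3800: TC = 3,406×$60.86 + (3,406/3800.0)×130 + (3800.0/2)×0.34×$60.86 = $246,721.24.
Lowest total cost among the candidates is at Q = 410.0.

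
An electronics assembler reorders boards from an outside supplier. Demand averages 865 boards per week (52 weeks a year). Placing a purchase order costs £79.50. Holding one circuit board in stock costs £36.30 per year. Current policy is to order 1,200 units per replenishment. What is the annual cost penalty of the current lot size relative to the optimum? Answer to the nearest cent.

Annual demand D = 865 × 52 = 44,980.
EOQ = √(2DS/H) = √(2 × 44,980 × 79.5 / 36.3) ≈ 443.87.
Cost at Q* = (D/Q*)S + (Q*/2)H = √(2DSH) ≈ £16,112.45.
Cost at Q = 1,200: (44,980/1,200)×79.5 + (1,200/2)×36.3 = £2,979.93 + £21,780.00 = £24,759.92.
Excess = £24,759.92 − £16,112.45 = £8,647.47.

Extra cost ≈ £8,647.47 per year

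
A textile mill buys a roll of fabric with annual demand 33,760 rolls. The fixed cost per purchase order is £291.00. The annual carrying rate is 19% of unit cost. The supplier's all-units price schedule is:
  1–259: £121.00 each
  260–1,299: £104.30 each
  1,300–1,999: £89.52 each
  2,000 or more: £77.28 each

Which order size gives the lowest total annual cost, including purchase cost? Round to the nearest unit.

Holding cost per unit per year at price C is H = 0.19·C.
Evaluate total cost at each tier's feasible EOQ or, if the EOQ is below the tier, at the tier's minimum quantity.
Tier 1 (£121.00): EOQ = 924.5 exceeds tier's upper bound 259, so this tier is dominated.
EOQ at £104.30 = 995.7 (feasible in tier 2): TC = 33,760×£104.30 + (33,760/995.7)×291 + (995.7/2)×0.19×£104.30 = £3,540,900.48.
EOQ at £89.52 = 1074.8 < 1300, so use break Q=1300: TC = 33,760×£89.52 + (33,760/1300.0)×291 + (1300.0/2)×0.19×£89.52 = £3,040,807.97.
EOQ at £77.28 = 1156.8 < 2000, so use break Q=2000: TC = 33,760×£77.28 + (33,760/2000.0)×291 + (2000.0/2)×0.19×£77.28 = £2,628,568.08.
Lowest total cost is £2,628,568.08 at Q = 2000.0.

Q* ≈ 2,000 rolls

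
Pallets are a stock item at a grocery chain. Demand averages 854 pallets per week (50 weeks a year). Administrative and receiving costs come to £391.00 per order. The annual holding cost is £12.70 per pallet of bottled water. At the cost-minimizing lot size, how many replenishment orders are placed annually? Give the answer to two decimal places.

Annual demand D = 854 × 50 = 42,700.
The optimal lot size = √(2DS/H) = √(2 × 42,700 × 391 / 12.7) ≈ 1621.49.
Orders per year = D / Q* = 42,700 / 1621.49 ≈ 26.334.

N ≈ 26.33 orders per year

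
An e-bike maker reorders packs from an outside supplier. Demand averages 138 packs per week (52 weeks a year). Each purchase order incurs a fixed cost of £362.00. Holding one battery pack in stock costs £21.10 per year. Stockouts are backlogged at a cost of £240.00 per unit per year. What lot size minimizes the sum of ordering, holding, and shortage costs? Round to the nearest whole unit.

Q* ≈ 518 packs

Annual demand D = 138 × 52 = 7,176.
With planned backorders, Q* = √(2DS/H) · √((H+B)/B).
√(2DS/H) = √(2 × 7,176 × 362 / 21.1) = 496.214.
√((H+B)/B) = √((21.1+240)/240) = 1.0430.
Q* ≈ 517.568.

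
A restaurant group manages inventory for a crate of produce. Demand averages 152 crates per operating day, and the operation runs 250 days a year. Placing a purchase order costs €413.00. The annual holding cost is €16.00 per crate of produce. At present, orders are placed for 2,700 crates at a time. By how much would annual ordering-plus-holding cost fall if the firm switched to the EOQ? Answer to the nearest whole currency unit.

Extra cost ≈ €5,003 per year

Annual demand D = 152 × 250 = 38,000.
EOQ = √(2DS/H) = √(2 × 38,000 × 413 / 16) ≈ 1400.62.
Cost at Q* = (D/Q*)S + (Q*/2)H = √(2DSH) ≈ €22,410.00.
Cost at Q = 2,700: (38,000/2,700)×413 + (2,700/2)×16 = €5,812.59 + €21,600.00 = €27,412.59.
Excess = €27,412.59 − €22,410.00 = €5,002.59.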